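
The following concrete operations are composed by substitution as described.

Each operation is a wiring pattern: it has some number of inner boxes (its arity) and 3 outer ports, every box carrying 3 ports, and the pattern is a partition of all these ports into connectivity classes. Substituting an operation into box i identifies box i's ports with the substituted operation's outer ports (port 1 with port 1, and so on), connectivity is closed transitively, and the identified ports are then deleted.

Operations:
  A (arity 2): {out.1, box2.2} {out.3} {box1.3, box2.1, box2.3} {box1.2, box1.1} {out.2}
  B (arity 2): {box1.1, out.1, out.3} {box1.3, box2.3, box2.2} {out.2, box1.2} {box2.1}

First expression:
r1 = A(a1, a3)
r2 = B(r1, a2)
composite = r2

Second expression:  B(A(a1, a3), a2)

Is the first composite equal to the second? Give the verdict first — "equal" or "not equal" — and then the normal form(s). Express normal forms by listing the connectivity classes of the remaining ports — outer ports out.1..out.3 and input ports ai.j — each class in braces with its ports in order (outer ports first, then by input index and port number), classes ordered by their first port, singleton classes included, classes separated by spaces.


equal; both compose to {out.1, out.3, a3.2} {out.2} {a1.1, a1.2} {a1.3, a3.1, a3.3} {a2.1} {a2.2, a2.3}

Normal form of the first expression: {out.1, out.3, a3.2} {out.2} {a1.1, a1.2} {a1.3, a3.1, a3.3} {a2.1} {a2.2, a2.3}
Normal form of the second expression: {out.1, out.3, a3.2} {out.2} {a1.1, a1.2} {a1.3, a3.1, a3.3} {a2.1} {a2.2, a2.3}
Both agree, so they are equal.


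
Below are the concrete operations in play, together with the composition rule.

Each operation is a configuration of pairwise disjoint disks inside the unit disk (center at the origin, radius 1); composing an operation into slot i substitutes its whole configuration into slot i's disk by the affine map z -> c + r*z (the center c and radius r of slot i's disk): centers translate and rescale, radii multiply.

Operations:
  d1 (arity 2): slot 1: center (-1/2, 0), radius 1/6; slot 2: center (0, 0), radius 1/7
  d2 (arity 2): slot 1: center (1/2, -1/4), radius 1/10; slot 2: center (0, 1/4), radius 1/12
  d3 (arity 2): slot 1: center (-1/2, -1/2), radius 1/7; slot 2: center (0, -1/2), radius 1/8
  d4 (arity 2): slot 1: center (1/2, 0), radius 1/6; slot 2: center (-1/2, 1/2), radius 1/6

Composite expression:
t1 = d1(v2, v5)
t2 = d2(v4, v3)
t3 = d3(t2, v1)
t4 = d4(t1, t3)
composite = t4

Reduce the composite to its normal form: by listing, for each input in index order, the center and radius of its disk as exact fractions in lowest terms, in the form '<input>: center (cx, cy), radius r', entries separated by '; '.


Each v-disk chains the slot maps above it in d4; radii multiply.
v2: after 2 affine steps, its disk has center (5/12, 0), radius 1/36
v5: after 2 affine steps, its disk has center (1/2, 0), radius 1/42
v4: after 3 affine steps, its disk has center (-4/7, 23/56), radius 1/420
v3: after 3 affine steps, its disk has center (-7/12, 71/168), radius 1/504
v1: after 2 affine steps, its disk has center (-1/2, 5/12), radius 1/48

v1: center (-1/2, 5/12), radius 1/48; v2: center (5/12, 0), radius 1/36; v3: center (-7/12, 71/168), radius 1/504; v4: center (-4/7, 23/56), radius 1/420; v5: center (1/2, 0), radius 1/42


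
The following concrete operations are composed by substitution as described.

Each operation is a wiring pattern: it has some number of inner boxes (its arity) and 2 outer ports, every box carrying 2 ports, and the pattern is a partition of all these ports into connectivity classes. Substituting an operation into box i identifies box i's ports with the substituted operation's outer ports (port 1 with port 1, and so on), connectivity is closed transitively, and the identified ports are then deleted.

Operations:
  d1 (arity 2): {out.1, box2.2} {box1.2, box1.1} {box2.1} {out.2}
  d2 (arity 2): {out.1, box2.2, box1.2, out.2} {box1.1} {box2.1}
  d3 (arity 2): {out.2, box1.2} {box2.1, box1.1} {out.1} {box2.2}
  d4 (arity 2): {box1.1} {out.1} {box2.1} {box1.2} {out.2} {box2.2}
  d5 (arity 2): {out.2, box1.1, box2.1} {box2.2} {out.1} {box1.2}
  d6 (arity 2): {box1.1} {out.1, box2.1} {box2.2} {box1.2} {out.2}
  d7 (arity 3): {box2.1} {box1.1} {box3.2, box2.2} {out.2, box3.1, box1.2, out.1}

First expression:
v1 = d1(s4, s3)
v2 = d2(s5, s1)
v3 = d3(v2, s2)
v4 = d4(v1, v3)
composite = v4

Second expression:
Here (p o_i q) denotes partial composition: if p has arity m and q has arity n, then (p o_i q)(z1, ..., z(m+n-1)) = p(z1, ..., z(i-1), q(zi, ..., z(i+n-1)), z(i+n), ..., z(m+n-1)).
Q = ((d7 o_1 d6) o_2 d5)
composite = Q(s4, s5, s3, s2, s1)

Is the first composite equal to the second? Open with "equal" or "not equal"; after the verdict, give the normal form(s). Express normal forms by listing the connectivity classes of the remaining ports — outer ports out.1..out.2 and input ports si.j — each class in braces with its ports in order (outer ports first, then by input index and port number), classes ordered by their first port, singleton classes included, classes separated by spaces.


not equal; the first gives {out.1} {out.2} {s1.1} {s1.2, s2.1, s5.2} {s2.2} {s3.1} {s3.2} {s4.1, s4.2} {s5.1} and the second {out.1, out.2, s1.1} {s1.2, s2.2} {s2.1} {s3.1, s5.1} {s3.2} {s4.1} {s4.2} {s5.2}

Reducing the first expression gives {out.1} {out.2} {s1.1} {s1.2, s2.1, s5.2} {s2.2} {s3.1} {s3.2} {s4.1, s4.2} {s5.1}
Reducing the second expression gives {out.1, out.2, s1.1} {s1.2, s2.2} {s2.1} {s3.1, s5.1} {s3.2} {s4.1} {s4.2} {s5.2}
The normal forms differ: not equal.


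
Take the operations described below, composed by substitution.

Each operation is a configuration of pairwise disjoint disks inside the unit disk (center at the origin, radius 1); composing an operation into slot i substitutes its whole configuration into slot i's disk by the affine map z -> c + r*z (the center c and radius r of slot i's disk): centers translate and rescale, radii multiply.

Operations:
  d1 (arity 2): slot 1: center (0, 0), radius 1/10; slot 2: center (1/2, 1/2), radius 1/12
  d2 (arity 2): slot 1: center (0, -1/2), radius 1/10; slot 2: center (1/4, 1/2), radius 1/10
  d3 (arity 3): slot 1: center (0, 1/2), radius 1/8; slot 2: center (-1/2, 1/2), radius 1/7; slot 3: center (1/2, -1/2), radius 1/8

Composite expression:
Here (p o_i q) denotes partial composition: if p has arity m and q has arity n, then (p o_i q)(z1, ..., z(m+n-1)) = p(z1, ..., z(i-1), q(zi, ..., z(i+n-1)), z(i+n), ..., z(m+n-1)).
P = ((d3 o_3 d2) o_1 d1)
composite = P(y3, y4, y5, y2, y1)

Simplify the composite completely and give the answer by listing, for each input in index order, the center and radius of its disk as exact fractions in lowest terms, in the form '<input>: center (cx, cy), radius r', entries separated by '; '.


Each y-disk chains the slot maps above it in d3; radii multiply.
tracing y3 down its 2-map path: center (0, 1/2), radius 1/80
tracing y4 down its 2-map path: center (1/16, 9/16), radius 1/96
tracing y5 down its 1-map path: center (-1/2, 1/2), radius 1/7
tracing y2 down its 2-map path: center (1/2, -9/16), radius 1/80
tracing y1 down its 2-map path: center (17/32, -7/16), radius 1/80

y1: center (17/32, -7/16), radius 1/80; y2: center (1/2, -9/16), radius 1/80; y3: center (0, 1/2), radius 1/80; y4: center (1/16, 9/16), radius 1/96; y5: center (-1/2, 1/2), radius 1/7


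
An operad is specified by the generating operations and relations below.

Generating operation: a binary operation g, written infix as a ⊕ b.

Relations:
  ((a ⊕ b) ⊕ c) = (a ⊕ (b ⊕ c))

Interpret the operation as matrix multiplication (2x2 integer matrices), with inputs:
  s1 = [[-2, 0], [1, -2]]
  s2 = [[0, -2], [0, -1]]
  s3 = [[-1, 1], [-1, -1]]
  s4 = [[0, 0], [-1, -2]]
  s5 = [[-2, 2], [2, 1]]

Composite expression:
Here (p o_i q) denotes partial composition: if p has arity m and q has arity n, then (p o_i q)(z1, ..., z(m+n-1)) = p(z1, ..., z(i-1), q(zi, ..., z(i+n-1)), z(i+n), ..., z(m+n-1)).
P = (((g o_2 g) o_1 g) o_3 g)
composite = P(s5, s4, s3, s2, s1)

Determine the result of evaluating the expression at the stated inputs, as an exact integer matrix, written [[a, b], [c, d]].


(s5 ⊕ s4) = [[-2, -4], [-1, -2]]
(s3 ⊕ s2) = [[0, 1], [0, 3]]
((s3 ⊕ s2) ⊕ s1) = [[1, -2], [3, -6]]
((s5 ⊕ s4) ⊕ ((s3 ⊕ s2) ⊕ s1)) = [[-14, 28], [-7, 14]]

[[-14, 28], [-7, 14]]


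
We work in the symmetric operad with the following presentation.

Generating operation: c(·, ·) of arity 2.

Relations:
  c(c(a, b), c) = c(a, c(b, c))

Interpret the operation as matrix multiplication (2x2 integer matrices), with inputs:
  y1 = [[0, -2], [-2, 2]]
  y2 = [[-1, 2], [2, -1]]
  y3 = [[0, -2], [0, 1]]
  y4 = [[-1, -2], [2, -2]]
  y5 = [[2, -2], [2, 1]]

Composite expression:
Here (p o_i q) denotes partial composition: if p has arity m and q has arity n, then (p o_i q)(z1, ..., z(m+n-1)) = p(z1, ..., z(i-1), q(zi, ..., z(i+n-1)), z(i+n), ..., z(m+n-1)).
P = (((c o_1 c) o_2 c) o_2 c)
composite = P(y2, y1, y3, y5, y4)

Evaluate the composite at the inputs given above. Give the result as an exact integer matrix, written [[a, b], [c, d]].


[[0, -84], [0, 60]]

c(y1, y3) = [[0, -2], [0, 6]]
c(c(y1, y3), y5) = [[-4, -2], [12, 6]]
c(y2, c(c(y1, y3), y5)) = [[28, 14], [-20, -10]]
c(c(y2, c(c(y1, y3), y5)), y4) = [[0, -84], [0, 60]]


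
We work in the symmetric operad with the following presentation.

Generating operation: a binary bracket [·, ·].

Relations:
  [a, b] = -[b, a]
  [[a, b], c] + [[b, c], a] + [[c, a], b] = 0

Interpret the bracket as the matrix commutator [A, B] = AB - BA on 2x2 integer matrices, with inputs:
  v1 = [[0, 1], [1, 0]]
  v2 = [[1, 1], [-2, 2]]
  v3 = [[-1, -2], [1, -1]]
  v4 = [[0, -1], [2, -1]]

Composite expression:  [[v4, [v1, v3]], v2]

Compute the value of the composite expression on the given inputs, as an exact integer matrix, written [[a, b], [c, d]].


[v1, v3] = [[3, 0], [0, -3]]
[v4, [v1, v3]] = [[0, 6], [12, 0]]
[[v4, [v1, v3]], v2] = [[-24, 6], [-12, 24]]

[[-24, 6], [-12, 24]]


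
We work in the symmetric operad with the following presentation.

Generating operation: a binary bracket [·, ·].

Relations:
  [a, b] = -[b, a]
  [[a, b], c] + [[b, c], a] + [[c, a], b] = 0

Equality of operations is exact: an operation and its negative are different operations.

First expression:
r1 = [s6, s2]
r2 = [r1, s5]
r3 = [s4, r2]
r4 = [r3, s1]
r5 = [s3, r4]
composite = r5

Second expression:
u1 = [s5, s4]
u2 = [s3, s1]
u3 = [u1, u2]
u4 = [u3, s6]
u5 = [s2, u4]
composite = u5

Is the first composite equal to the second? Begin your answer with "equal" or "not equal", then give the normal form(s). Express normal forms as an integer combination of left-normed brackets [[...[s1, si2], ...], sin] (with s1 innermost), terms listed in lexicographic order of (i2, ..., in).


not equal: they reduce to [[[[[s1, s2], s6], s5], s4], s3] - [[[[[s1, s4], s2], s6], s5], s3] + [[[[[s1, s4], s5], s2], s6], s3] - [[[[[s1, s4], s5], s6], s2], s3] + [[[[[s1, s4], s6], s2], s5], s3] - [[[[[s1, s5], s2], s6], s4], s3] + [[[[[s1, s5], s6], s2], s4], s3] - [[[[[s1, s6], s2], s5], s4], s3] and [[[[[s1, s3], s4], s5], s6], s2] - [[[[[s1, s3], s5], s4], s6], s2]

Reducing the first expression gives [[[[[s1, s2], s6], s5], s4], s3] - [[[[[s1, s4], s2], s6], s5], s3] + [[[[[s1, s4], s5], s2], s6], s3] - [[[[[s1, s4], s5], s6], s2], s3] + [[[[[s1, s4], s6], s2], s5], s3] - [[[[[s1, s5], s2], s6], s4], s3] + [[[[[s1, s5], s6], s2], s4], s3] - [[[[[s1, s6], s2], s5], s4], s3]
Reducing the second expression gives [[[[[s1, s3], s4], s5], s6], s2] - [[[[[s1, s3], s5], s4], s6], s2]
Different reductions; not equal.


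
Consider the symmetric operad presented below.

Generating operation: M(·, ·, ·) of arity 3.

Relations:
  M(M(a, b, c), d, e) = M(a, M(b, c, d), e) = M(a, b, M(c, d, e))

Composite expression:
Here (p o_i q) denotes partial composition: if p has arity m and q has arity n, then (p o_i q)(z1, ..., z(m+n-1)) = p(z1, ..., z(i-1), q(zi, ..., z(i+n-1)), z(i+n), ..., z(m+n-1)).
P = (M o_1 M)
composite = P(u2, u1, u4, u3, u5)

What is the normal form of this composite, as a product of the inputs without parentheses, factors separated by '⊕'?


u2 ⊕ u1 ⊕ u4 ⊕ u3 ⊕ u5


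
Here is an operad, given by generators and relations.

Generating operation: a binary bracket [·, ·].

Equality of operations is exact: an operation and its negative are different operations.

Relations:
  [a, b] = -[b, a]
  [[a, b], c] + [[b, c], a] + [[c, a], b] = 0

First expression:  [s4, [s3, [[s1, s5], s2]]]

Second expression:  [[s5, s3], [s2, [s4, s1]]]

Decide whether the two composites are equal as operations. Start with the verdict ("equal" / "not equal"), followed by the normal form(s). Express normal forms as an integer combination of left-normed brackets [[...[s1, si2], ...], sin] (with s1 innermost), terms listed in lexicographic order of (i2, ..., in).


not equal; the first gives [[[[s1, s5], s2], s3], s4] and the second [[[[s1, s4], s2], s3], s5] - [[[[s1, s4], s2], s5], s3]

The first expression, normalized: [[[[s1, s5], s2], s3], s4]
The second expression, normalized: [[[[s1, s4], s2], s3], s5] - [[[[s1, s4], s2], s5], s3]
The normal forms differ: not equal.


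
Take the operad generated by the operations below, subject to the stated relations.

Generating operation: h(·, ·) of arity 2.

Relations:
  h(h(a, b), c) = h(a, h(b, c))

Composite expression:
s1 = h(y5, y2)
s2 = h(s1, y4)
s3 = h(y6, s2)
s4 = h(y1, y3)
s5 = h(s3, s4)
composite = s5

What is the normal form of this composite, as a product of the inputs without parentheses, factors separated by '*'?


Under associativity of h, the answer is the y's in reading order.
h(y5, y2) reduces to y5 * y2
h(h(y5, y2), y4) reduces to y5 * y2 * y4
h(y6, h(h(y5, y2), y4)) reduces to y6 * y5 * y2 * y4
h(y1, y3) reduces to y1 * y3
h(h(y6, h(h(y5, y2), y4)), h(y1, y3)) reduces to y6 * y5 * y2 * y4 * y1 * y3

y6 * y5 * y2 * y4 * y1 * y3


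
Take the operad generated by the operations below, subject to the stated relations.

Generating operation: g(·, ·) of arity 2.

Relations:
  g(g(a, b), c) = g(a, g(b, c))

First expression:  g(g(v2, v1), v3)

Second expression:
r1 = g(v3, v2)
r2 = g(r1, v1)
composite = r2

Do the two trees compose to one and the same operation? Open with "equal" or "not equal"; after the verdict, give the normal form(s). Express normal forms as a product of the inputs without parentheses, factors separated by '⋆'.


not equal; first: v2 ⋆ v1 ⋆ v3; second: v3 ⋆ v2 ⋆ v1

Reducing the first expression gives v2 ⋆ v1 ⋆ v3
Reducing the second expression gives v3 ⋆ v2 ⋆ v1
The normal forms differ: not equal.


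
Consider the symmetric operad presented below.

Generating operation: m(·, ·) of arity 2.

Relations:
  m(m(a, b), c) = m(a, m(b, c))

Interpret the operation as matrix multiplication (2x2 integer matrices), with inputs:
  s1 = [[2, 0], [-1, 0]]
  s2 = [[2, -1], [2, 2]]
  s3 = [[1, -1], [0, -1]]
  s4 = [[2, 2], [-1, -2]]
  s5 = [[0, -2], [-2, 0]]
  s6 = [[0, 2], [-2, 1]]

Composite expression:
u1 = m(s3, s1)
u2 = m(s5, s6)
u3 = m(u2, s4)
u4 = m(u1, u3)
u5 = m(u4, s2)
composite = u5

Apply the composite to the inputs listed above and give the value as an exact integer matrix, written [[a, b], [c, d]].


[[132, 42], [44, 14]]

m(s3, s1) = [[3, 0], [1, 0]]
m(s5, s6) = [[4, -2], [0, -4]]
m(m(s5, s6), s4) = [[10, 12], [4, 8]]
m(m(s3, s1), m(m(s5, s6), s4)) = [[30, 36], [10, 12]]
m(m(m(s3, s1), m(m(s5, s6), s4)), s2) = [[132, 42], [44, 14]]


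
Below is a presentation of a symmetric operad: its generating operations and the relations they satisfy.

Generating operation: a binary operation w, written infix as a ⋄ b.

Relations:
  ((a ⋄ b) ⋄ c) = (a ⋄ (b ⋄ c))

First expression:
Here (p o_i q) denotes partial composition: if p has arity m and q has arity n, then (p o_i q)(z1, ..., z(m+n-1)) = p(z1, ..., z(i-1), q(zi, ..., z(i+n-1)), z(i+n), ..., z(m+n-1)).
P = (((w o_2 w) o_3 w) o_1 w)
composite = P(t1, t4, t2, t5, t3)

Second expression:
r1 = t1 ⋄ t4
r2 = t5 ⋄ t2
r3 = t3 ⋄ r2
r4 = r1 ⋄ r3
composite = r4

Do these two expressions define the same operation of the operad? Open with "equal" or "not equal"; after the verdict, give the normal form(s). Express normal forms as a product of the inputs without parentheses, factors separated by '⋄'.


not equal; the first gives t1 ⋄ t4 ⋄ t2 ⋄ t5 ⋄ t3 and the second t1 ⋄ t4 ⋄ t3 ⋄ t5 ⋄ t2

In normal form, the first expression is t1 ⋄ t4 ⋄ t2 ⋄ t5 ⋄ t3
In normal form, the second expression is t1 ⋄ t4 ⋄ t3 ⋄ t5 ⋄ t2
They disagree, so not equal.


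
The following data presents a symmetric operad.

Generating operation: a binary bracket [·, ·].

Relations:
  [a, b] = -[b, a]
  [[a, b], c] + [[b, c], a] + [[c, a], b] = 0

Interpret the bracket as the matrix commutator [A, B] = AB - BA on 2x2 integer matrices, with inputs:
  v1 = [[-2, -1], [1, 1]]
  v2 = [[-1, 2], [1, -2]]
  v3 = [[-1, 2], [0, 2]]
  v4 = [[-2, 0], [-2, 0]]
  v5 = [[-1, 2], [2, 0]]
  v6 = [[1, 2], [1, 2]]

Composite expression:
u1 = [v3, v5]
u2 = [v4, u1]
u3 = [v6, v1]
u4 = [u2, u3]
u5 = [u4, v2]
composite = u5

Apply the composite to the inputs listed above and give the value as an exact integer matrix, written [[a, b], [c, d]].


[[-48, 208], [-80, 48]]

[v3, v5] = [[4, -4], [6, -4]]
[v4, [v3, v5]] = [[-8, 8], [-4, 8]]
[v6, v1] = [[3, 7], [-2, -3]]
[[v4, [v3, v5]], [v6, v1]] = [[12, -160], [-56, -12]]
[[[v4, [v3, v5]], [v6, v1]], v2] = [[-48, 208], [-80, 48]]


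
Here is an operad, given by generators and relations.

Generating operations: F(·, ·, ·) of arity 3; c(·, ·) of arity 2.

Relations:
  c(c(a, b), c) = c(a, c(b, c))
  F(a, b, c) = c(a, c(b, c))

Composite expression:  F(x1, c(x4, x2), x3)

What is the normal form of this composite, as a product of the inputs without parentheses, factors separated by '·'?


x1 · x4 · x2 · x3

Key point: F is associative — brackets drop, the x-order remains.
c(x4, x2) linearizes to x4 · x2
F(x1, c(x4, x2), x3) linearizes to x1 · x4 · x2 · x3


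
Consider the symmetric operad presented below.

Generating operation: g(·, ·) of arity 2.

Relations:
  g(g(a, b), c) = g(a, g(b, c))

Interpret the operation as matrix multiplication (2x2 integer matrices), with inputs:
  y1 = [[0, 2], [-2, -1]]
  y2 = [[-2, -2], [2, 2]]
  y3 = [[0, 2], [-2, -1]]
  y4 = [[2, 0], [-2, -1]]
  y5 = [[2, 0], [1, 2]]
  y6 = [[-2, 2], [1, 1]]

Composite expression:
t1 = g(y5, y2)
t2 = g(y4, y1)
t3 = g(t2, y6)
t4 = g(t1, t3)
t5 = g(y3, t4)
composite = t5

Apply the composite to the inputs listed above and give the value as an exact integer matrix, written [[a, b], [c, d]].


g(y5, y2) = [[-4, -4], [2, 2]]
g(y4, y1) = [[0, 4], [2, -3]]
g(g(y4, y1), y6) = [[4, 4], [-7, 1]]
g(g(y5, y2), g(g(y4, y1), y6)) = [[12, -20], [-6, 10]]
g(y3, g(g(y5, y2), g(g(y4, y1), y6))) = [[-12, 20], [-18, 30]]

[[-12, 20], [-18, 30]]


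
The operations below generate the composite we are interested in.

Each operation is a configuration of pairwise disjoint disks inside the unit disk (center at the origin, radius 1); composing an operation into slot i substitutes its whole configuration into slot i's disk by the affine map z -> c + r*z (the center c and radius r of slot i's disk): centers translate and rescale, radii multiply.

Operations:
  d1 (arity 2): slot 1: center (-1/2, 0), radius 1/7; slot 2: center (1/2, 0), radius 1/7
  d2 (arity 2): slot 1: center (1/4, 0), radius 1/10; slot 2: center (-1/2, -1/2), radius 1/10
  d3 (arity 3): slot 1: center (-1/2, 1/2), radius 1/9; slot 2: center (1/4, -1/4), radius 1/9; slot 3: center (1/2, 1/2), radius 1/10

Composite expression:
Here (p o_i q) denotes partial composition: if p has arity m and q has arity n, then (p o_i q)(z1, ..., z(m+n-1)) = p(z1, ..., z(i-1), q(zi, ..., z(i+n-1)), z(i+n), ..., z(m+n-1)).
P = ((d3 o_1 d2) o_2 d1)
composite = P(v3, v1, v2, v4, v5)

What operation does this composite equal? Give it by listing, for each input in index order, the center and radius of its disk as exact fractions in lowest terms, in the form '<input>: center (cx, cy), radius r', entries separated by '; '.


v1: center (-101/180, 4/9), radius 1/630; v2: center (-11/20, 4/9), radius 1/630; v3: center (-17/36, 1/2), radius 1/90; v4: center (1/4, -1/4), radius 1/9; v5: center (1/2, 1/2), radius 1/10


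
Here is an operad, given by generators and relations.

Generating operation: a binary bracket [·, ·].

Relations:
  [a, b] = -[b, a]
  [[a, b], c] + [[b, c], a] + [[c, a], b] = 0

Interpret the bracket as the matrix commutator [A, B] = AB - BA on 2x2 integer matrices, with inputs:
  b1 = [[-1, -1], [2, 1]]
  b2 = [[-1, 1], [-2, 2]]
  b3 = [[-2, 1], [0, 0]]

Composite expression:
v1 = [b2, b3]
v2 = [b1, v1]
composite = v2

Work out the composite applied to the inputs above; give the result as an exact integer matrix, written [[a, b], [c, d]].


[[-2, 6], [16, 2]]


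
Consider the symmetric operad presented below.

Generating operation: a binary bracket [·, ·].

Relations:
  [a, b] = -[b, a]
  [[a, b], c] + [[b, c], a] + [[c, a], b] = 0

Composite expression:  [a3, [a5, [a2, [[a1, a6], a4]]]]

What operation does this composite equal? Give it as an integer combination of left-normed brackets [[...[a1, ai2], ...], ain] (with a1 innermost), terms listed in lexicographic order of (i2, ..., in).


Expand each bracket as ab - ba; the a1-initial words give the coefficients.
Composite bracket: [a3, [a5, [a2, [[a1, a6], a4]]]]
Each bracket splits as ab - ba, giving 32 signed words (2^5 = 32).
Coefficients come from the a1-initial words:
  word a1a6a4a2a5a3 has sign -1, contributing -[[[[[a1, a6], a4], a2], a5], a3]

-[[[[[a1, a6], a4], a2], a5], a3]


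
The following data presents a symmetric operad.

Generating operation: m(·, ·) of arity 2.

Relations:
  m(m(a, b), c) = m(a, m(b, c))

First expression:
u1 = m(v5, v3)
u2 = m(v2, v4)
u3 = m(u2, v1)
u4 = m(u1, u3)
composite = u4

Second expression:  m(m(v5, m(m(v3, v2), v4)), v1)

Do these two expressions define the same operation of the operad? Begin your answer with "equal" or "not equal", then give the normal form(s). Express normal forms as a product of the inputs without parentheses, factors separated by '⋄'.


equal; the common form is v5 ⋄ v3 ⋄ v2 ⋄ v4 ⋄ v1


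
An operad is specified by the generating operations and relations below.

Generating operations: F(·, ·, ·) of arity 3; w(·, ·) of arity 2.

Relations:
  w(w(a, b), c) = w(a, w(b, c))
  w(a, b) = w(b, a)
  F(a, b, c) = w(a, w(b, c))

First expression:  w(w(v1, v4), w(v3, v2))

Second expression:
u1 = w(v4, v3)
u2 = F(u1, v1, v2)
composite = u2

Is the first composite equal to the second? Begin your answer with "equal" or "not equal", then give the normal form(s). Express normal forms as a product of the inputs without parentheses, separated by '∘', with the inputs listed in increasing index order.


equal; both compose to v1 ∘ v2 ∘ v3 ∘ v4


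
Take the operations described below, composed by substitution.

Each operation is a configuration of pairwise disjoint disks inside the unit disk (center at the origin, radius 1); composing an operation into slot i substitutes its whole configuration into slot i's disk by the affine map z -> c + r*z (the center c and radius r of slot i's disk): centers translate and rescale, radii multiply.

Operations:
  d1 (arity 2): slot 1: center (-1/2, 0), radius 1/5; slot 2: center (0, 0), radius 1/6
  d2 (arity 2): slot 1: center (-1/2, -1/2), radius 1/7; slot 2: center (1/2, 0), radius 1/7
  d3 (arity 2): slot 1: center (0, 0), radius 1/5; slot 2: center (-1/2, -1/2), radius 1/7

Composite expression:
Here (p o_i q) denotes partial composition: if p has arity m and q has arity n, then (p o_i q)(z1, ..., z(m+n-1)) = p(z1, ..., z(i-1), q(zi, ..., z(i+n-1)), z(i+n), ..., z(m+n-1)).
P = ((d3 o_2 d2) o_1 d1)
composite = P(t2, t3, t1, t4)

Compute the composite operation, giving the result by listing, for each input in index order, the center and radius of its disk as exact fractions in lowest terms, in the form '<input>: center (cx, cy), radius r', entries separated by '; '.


Below d3, radii multiply path by path; the t-disk centers shift.
t2 passes through 2 substitutions, ending at center (-1/10, 0), radius 1/25
t3 passes through 2 substitutions, ending at center (0, 0), radius 1/30
t1 passes through 2 substitutions, ending at center (-4/7, -4/7), radius 1/49
t4 passes through 2 substitutions, ending at center (-3/7, -1/2), radius 1/49

t1: center (-4/7, -4/7), radius 1/49; t2: center (-1/10, 0), radius 1/25; t3: center (0, 0), radius 1/30; t4: center (-3/7, -1/2), radius 1/49


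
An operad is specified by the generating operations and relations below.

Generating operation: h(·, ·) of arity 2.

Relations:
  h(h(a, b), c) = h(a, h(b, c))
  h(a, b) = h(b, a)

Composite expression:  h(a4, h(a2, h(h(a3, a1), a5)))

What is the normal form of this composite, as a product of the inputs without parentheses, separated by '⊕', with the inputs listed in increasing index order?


a1 ⊕ a2 ⊕ a3 ⊕ a4 ⊕ a5

Reordering under h is free, so list the a-inputs canonically.
h(a3, a1) reduces to a3 ⊕ a1
h(h(a3, a1), a5) reduces to a3 ⊕ a1 ⊕ a5
h(a2, h(h(a3, a1), a5)) reduces to a2 ⊕ a3 ⊕ a1 ⊕ a5
h(a4, h(a2, h(h(a3, a1), a5))) reduces to a4 ⊕ a2 ⊕ a3 ⊕ a1 ⊕ a5
reordering the factors by index: a1 ⊕ a2 ⊕ a3 ⊕ a4 ⊕ a5


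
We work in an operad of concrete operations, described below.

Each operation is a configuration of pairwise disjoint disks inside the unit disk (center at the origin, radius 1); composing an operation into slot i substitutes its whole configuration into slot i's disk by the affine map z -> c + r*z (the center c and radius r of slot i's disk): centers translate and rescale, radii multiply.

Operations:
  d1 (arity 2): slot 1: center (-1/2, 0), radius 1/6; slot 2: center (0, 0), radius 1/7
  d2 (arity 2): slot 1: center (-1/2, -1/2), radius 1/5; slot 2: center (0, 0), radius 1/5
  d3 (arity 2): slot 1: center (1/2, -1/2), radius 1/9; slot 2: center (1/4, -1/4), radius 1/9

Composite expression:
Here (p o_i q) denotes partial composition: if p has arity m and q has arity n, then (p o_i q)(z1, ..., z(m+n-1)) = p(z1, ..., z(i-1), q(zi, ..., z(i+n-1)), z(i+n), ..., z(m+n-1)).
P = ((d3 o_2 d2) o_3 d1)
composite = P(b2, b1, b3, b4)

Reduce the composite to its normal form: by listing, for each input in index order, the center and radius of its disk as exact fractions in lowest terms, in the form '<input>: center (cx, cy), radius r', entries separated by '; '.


b1: center (7/36, -11/36), radius 1/45; b2: center (1/2, -1/2), radius 1/9; b3: center (43/180, -1/4), radius 1/270; b4: center (1/4, -1/4), radius 1/315

Nesting under d3 composes maps z -> c + r*z down each b-path.
b2: after 1 affine step, its disk has center (1/2, -1/2), radius 1/9
b1: after 2 affine steps, its disk has center (7/36, -11/36), radius 1/45
b3: after 3 affine steps, its disk has center (43/180, -1/4), radius 1/270
b4: after 3 affine steps, its disk has center (1/4, -1/4), radius 1/315


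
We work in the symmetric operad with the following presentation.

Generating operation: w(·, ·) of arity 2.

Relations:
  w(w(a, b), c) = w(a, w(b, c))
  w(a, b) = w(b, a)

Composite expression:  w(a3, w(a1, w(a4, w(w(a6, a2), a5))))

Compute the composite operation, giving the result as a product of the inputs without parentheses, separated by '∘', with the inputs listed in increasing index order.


a1 ∘ a2 ∘ a3 ∘ a4 ∘ a5 ∘ a6

Both nesting and order wash out for w; what remains is which a's occur.
w(a6, a2) collapses to a6 ∘ a2
w(w(a6, a2), a5) collapses to a6 ∘ a2 ∘ a5
w(a4, w(w(a6, a2), a5)) collapses to a4 ∘ a6 ∘ a2 ∘ a5
w(a1, w(a4, w(w(a6, a2), a5))) collapses to a1 ∘ a4 ∘ a6 ∘ a2 ∘ a5
w(a3, w(a1, w(a4, w(w(a6, a2), a5)))) collapses to a3 ∘ a1 ∘ a4 ∘ a6 ∘ a2 ∘ a5
rearranged into index order: a1 ∘ a2 ∘ a3 ∘ a4 ∘ a5 ∘ a6


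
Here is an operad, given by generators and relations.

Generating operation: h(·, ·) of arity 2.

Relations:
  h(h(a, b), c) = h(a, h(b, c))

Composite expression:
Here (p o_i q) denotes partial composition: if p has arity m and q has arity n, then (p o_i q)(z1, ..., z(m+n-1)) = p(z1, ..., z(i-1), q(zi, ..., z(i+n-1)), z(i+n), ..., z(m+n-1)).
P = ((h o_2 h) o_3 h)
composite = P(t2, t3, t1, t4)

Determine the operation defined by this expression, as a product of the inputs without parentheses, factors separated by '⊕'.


t2 ⊕ t3 ⊕ t1 ⊕ t4

Associativity of h dissolves the nesting; only the t-input order survives.
h(t1, t4) linearizes to t1 ⊕ t4
h(t3, h(t1, t4)) linearizes to t3 ⊕ t1 ⊕ t4
h(t2, h(t3, h(t1, t4))) linearizes to t2 ⊕ t3 ⊕ t1 ⊕ t4


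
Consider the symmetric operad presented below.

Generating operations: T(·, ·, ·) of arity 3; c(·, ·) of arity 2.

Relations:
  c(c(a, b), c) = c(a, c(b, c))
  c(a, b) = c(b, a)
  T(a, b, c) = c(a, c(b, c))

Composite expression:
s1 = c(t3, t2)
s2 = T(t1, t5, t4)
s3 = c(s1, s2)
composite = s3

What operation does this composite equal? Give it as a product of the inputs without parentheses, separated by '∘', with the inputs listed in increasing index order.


t1 ∘ t2 ∘ t3 ∘ t4 ∘ t5

Key point: c commutes, so take the t-inputs in any fixed order.
c(t3, t2) linearizes to t3 ∘ t2
T(t1, t5, t4) linearizes to t1 ∘ t5 ∘ t4
c(c(t3, t2), T(t1, t5, t4)) linearizes to t3 ∘ t2 ∘ t1 ∘ t5 ∘ t4
the factors in increasing index order: t1 ∘ t2 ∘ t3 ∘ t4 ∘ t5


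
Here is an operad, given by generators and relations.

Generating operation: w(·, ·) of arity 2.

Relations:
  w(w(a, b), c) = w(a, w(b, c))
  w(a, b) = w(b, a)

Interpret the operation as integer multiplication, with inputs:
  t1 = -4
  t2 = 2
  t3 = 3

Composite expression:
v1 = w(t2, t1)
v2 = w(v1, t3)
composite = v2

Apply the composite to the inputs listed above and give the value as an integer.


-24

w(t2, t1) = -8
w(w(t2, t1), t3) = -24


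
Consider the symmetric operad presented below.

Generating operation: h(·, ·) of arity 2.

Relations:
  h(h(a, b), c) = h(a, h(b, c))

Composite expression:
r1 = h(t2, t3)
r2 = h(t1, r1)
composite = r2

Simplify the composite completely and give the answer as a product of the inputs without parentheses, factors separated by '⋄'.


t1 ⋄ t2 ⋄ t3

Key point: h is associative — brackets drop, the t-order remains.
h(t2, t3) unparenthesizes to t2 ⋄ t3
h(t1, h(t2, t3)) unparenthesizes to t1 ⋄ t2 ⋄ t3


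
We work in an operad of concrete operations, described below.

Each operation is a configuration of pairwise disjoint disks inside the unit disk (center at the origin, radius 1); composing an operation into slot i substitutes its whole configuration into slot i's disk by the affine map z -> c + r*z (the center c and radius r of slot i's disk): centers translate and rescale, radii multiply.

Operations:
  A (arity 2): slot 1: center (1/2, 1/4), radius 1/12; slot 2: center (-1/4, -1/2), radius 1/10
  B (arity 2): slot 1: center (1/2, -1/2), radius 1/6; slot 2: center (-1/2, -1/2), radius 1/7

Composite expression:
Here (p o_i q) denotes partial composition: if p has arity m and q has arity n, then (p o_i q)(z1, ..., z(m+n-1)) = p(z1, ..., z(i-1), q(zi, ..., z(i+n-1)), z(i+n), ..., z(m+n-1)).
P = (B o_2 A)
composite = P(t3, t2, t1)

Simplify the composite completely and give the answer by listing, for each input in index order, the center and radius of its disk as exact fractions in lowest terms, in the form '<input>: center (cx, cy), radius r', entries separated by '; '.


t1: center (-15/28, -4/7), radius 1/70; t2: center (-3/7, -13/28), radius 1/84; t3: center (1/2, -1/2), radius 1/6

Nesting under B composes maps z -> c + r*z down each t-path.
t3 passes through 1 substitution, ending at center (1/2, -1/2), radius 1/6
t2 passes through 2 substitutions, ending at center (-3/7, -13/28), radius 1/84
t1 passes through 2 substitutions, ending at center (-15/28, -4/7), radius 1/70


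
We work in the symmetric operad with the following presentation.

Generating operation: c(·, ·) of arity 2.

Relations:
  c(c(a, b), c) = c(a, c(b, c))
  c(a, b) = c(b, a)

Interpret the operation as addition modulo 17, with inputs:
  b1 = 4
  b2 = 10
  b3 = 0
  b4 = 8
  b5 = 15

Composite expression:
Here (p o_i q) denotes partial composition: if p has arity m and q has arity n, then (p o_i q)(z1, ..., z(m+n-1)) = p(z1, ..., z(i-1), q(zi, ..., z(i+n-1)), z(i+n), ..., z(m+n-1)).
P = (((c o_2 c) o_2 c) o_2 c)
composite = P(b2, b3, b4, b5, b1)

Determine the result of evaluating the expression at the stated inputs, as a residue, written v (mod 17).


c(b3, b4) = 8
c(c(b3, b4), b5) = 6
c(c(c(b3, b4), b5), b1) = 10
c(b2, c(c(c(b3, b4), b5), b1)) = 3

3 (mod 17)


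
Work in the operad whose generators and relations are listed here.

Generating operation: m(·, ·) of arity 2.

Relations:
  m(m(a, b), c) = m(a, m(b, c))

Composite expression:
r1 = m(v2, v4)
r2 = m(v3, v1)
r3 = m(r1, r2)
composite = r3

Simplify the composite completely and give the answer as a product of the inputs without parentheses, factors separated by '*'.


v2 * v4 * v3 * v1


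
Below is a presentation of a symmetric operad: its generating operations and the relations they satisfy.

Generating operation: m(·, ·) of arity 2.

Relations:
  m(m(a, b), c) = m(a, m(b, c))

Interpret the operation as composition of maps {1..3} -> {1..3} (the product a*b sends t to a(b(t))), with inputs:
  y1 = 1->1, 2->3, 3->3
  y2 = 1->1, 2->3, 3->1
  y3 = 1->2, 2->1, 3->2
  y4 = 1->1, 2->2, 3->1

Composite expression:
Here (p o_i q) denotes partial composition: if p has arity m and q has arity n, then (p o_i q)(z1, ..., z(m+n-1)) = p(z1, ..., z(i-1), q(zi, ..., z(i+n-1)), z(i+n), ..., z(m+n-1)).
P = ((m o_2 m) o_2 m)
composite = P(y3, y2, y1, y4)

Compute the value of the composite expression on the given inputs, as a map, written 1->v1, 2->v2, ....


1->2, 2->2, 3->2

m(y2, y1) = 1->1, 2->1, 3->1
m(m(y2, y1), y4) = 1->1, 2->1, 3->1
m(y3, m(m(y2, y1), y4)) = 1->2, 2->2, 3->2


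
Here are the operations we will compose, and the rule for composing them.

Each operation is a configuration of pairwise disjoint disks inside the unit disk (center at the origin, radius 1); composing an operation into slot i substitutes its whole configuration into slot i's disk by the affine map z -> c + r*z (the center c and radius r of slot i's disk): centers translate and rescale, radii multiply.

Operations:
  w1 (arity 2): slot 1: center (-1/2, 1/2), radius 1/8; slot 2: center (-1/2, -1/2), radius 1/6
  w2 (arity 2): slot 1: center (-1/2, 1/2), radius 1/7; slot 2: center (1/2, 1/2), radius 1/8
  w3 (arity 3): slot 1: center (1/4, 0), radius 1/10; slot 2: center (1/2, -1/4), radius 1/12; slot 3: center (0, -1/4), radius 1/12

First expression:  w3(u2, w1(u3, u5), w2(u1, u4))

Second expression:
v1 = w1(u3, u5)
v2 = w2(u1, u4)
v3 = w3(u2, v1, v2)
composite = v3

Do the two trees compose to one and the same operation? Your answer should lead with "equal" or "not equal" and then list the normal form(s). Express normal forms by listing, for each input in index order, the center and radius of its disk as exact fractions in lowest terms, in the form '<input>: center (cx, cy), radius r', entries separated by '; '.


The first expression reduces to u1: center (-1/24, -5/24), radius 1/84; u2: center (1/4, 0), radius 1/10; u3: center (11/24, -5/24), radius 1/96; u4: center (1/24, -5/24), radius 1/96; u5: center (11/24, -7/24), radius 1/72
The second expression reduces to u1: center (-1/24, -5/24), radius 1/84; u2: center (1/4, 0), radius 1/10; u3: center (11/24, -5/24), radius 1/96; u4: center (1/24, -5/24), radius 1/96; u5: center (11/24, -7/24), radius 1/72
Identical normal forms: equal.

equal; both compose to u1: center (-1/24, -5/24), radius 1/84; u2: center (1/4, 0), radius 1/10; u3: center (11/24, -5/24), radius 1/96; u4: center (1/24, -5/24), radius 1/96; u5: center (11/24, -7/24), radius 1/72


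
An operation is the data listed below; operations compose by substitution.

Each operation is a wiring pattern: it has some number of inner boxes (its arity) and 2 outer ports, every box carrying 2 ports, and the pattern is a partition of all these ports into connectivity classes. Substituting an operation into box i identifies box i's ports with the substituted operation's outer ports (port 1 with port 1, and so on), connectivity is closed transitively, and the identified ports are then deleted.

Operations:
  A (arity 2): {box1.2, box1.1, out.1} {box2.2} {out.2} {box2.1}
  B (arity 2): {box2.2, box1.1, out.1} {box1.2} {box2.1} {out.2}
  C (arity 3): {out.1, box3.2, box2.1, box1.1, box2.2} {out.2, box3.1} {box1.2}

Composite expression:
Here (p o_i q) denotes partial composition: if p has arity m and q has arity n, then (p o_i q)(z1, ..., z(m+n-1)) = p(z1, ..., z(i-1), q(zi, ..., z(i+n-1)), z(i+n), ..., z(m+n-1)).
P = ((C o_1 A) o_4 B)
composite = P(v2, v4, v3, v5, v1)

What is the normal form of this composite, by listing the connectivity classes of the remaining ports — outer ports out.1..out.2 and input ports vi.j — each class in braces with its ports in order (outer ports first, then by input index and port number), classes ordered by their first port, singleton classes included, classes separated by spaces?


Reachability decides: close wires over C-identified ports.
A over (v2, v4) gives {out.1, v2.1, v2.2} {out.2} {v4.1} {v4.2}, out.j being that stage's outer ports
B over (v5, v1) gives {out.1, v1.2, v5.1} {out.2} {v1.1} {v5.2}, out.j being that stage's outer ports
C over (v2, v4, v3, v5, v1) gives {out.1, v2.1, v2.2, v3.1, v3.2} {out.2, v1.2, v5.1} {v1.1} {v4.1} {v4.2} {v5.2}, out.j being that stage's outer ports

{out.1, v2.1, v2.2, v3.1, v3.2} {out.2, v1.2, v5.1} {v1.1} {v4.1} {v4.2} {v5.2}


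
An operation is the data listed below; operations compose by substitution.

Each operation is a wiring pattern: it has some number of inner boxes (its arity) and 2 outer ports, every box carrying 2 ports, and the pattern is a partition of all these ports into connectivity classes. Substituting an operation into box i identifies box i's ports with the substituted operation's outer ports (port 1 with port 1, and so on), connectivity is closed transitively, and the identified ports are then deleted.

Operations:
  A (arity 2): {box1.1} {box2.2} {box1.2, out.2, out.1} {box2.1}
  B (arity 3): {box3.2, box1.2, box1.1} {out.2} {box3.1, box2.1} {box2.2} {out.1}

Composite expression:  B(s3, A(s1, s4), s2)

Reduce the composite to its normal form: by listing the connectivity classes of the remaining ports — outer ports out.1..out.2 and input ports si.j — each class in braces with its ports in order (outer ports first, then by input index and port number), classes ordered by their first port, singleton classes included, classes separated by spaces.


{out.1} {out.2} {s1.1} {s1.2, s2.1} {s2.2, s3.1, s3.2} {s4.1} {s4.2}

Reachability decides: close wires over B-identified ports.
A over (s1, s4) gives {out.1, out.2, s1.2} {s1.1} {s4.1} {s4.2}, out.j being that stage's outer ports
B over (s3, s1, s4, s2) gives {out.1} {out.2} {s1.1} {s1.2, s2.1} {s2.2, s3.1, s3.2} {s4.1} {s4.2}, out.j being that stage's outer ports


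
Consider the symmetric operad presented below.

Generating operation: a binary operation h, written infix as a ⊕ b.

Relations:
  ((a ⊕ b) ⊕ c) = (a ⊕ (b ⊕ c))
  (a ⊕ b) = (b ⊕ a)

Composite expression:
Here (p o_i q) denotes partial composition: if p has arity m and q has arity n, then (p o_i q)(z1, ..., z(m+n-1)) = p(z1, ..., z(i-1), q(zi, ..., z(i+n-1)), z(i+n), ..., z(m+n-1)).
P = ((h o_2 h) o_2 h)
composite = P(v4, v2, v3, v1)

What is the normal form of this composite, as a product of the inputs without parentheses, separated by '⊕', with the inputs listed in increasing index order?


Key point: h commutes, so take the v-inputs in any fixed order.
(v2 ⊕ v3) flattens to v2 ⊕ v3
((v2 ⊕ v3) ⊕ v1) flattens to v2 ⊕ v3 ⊕ v1
(v4 ⊕ ((v2 ⊕ v3) ⊕ v1)) flattens to v4 ⊕ v2 ⊕ v3 ⊕ v1
reordering the factors by index: v1 ⊕ v2 ⊕ v3 ⊕ v4

v1 ⊕ v2 ⊕ v3 ⊕ v4


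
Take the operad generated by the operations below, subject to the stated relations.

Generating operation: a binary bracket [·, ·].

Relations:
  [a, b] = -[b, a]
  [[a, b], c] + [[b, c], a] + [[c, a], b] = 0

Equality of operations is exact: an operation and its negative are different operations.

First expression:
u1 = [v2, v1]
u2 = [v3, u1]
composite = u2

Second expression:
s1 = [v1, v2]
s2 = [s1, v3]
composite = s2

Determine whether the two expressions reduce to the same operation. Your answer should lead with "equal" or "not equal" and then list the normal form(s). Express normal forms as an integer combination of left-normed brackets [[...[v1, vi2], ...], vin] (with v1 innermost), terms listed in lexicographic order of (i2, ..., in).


equal; both compose to [[v1, v2], v3]

The first expression, normalized: [[v1, v2], v3]
The second expression, normalized: [[v1, v2], v3]
Both agree, so they are equal.
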